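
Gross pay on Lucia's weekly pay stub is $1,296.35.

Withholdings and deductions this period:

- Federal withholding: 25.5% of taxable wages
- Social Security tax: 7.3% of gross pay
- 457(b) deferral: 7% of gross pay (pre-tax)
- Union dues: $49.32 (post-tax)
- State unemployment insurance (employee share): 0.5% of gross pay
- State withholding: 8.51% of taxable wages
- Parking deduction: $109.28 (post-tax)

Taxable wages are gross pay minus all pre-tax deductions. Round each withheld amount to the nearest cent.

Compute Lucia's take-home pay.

$535.87

457(b) deferral: $1,296.35 × 0.07 = $90.74
Taxable wages = $1,296.35 − $90.74 = $1,205.61
Federal withholding: $1,205.61 × 0.255 = $307.43
State withholding: $1,205.61 × 0.0851 = $102.60
State unemployment insurance (employee share): $1,296.35 × 0.005 = $6.48
Social Security tax: $1,296.35 × 0.073 = $94.63
Union dues: $49.32
Parking deduction: $109.28
Total deductions = $90.74 + $307.43 + $102.60 + $6.48 + $94.63 + $49.32 + $109.28 = $760.48
Net pay = $1,296.35 − $760.48 = $535.87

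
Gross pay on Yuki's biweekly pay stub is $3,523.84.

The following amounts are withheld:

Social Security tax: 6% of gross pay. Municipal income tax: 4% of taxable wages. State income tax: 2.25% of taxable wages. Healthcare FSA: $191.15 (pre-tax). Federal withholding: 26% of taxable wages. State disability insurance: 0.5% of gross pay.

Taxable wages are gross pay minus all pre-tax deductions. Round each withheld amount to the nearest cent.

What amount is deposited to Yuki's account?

Healthcare FSA: $191.15
Taxable wages = $3,523.84 − $191.15 = $3,332.69
Municipal income tax: $3,332.69 × 0.04 = $133.31
State income tax: $3,332.69 × 0.0225 = $74.99
Federal withholding: $3,332.69 × 0.26 = $866.50
Social Security tax: $3,523.84 × 0.06 = $211.43
State disability insurance: $3,523.84 × 0.005 = $17.62
Total deductions = $191.15 + $133.31 + $74.99 + $866.50 + $211.43 + $17.62 = $1,495.00
Net pay = $3,523.84 − $1,495.00 = $2,028.84

$2,028.84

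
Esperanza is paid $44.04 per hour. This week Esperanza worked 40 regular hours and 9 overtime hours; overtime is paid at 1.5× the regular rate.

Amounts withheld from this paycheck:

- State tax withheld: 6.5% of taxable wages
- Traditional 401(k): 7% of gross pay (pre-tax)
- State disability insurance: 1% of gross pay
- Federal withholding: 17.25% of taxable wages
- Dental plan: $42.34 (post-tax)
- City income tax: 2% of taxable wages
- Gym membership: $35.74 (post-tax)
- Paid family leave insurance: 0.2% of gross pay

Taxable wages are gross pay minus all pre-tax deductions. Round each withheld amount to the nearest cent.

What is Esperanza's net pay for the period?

Regular pay: 40 × $44.04 = $1,761.60
Overtime pay: 9 × $44.04 × 1.5 = $594.54
Gross pay = $1,761.60 + $594.54 = $2,356.14
Traditional 401(k): $2,356.14 × 0.07 = $164.93
Taxable wages = $2,356.14 − $164.93 = $2,191.21
State tax withheld: $2,191.21 × 0.065 = $142.43
Federal withholding: $2,191.21 × 0.1725 = $377.98
City income tax: $2,191.21 × 0.02 = $43.82
Paid family leave insurance: $2,356.14 × 0.002 = $4.71
State disability insurance: $2,356.14 × 0.01 = $23.56
Gym membership: $35.74
Dental plan: $42.34
Total deductions = $164.93 + $142.43 + $377.98 + $43.82 + $4.71 + $23.56 + $35.74 + $42.34 = $835.51
Net pay = $2,356.14 − $835.51 = $1,520.63

$1,520.63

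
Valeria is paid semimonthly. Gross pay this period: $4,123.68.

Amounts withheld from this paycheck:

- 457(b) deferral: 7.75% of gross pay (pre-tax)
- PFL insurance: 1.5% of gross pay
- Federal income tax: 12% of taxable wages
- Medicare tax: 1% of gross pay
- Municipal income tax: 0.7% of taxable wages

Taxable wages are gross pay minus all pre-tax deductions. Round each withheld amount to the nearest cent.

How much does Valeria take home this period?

$3,217.87

457(b) deferral: $4,123.68 × 0.0775 = $319.59
Taxable wages = $4,123.68 − $319.59 = $3,804.09
Federal income tax: $3,804.09 × 0.12 = $456.49
Municipal income tax: $3,804.09 × 0.007 = $26.63
Medicare tax: $4,123.68 × 0.01 = $41.24
PFL insurance: $4,123.68 × 0.015 = $61.86
Total deductions = $319.59 + $456.49 + $26.63 + $41.24 + $61.86 = $905.81
Net pay = $4,123.68 − $905.81 = $3,217.87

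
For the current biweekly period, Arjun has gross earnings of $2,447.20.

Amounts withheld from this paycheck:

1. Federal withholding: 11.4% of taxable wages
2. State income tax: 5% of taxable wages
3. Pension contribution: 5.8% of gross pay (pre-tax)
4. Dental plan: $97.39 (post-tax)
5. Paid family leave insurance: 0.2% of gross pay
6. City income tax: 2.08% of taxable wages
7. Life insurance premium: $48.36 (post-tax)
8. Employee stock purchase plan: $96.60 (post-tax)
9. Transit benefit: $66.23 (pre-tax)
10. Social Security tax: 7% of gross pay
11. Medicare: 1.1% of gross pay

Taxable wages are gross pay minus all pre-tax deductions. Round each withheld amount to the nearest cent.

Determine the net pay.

$1,379.80

Transit benefit: $66.23
Pension contribution: $2,447.20 × 0.058 = $141.94
Pre-tax total = $66.23 + $141.94 = $208.17
Taxable wages = $2,447.20 − $208.17 = $2,239.03
State income tax: $2,239.03 × 0.05 = $111.95
City income tax: $2,239.03 × 0.0208 = $46.57
Federal withholding: $2,239.03 × 0.114 = $255.25
Paid family leave insurance: $2,447.20 × 0.002 = $4.89
Social Security tax: $2,447.20 × 0.07 = $171.30
Medicare: $2,447.20 × 0.011 = $26.92
Employee stock purchase plan: $96.60
Dental plan: $97.39
Life insurance premium: $48.36
Total deductions = $66.23 + $141.94 + $111.95 + $46.57 + $255.25 + $4.89 + $171.30 + $26.92 + $96.60 + $97.39 + $48.36 = $1,067.40
Net pay = $2,447.20 − $1,067.40 = $1,379.80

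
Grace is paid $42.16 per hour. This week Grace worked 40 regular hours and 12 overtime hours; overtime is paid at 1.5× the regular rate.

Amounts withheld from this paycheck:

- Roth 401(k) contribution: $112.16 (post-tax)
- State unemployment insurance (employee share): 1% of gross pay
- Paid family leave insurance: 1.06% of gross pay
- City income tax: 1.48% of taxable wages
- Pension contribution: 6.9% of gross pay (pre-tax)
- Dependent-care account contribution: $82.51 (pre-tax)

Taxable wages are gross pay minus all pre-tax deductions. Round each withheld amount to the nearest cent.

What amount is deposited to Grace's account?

$1,999.05

Regular pay: 40 × $42.16 = $1,686.40
Overtime pay: 12 × $42.16 × 1.5 = $758.88
Gross pay = $1,686.40 + $758.88 = $2,445.28
Dependent-care account contribution: $82.51
Pension contribution: $2,445.28 × 0.069 = $168.72
Pre-tax total = $82.51 + $168.72 = $251.23
Taxable wages = $2,445.28 − $251.23 = $2,194.05
City income tax: $2,194.05 × 0.0148 = $32.47
State unemployment insurance (employee share): $2,445.28 × 0.01 = $24.45
Paid family leave insurance: $2,445.28 × 0.0106 = $25.92
Roth 401(k) contribution: $112.16
Total deductions = $82.51 + $168.72 + $32.47 + $24.45 + $25.92 + $112.16 = $446.23
Net pay = $2,445.28 − $446.23 = $1,999.05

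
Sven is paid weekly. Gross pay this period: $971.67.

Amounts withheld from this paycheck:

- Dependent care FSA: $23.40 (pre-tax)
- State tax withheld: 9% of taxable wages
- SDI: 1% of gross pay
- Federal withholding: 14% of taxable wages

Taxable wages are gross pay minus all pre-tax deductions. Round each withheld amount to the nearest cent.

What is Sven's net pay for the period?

$720.45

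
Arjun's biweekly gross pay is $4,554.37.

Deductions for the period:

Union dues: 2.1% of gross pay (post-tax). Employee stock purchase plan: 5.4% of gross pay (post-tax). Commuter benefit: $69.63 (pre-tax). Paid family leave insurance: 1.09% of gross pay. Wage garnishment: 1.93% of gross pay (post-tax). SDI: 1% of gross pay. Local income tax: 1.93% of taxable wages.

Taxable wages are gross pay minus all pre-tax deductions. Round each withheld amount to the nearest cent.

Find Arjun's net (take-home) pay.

Commuter benefit: $69.63
Taxable wages = $4,554.37 − $69.63 = $4,484.74
Local income tax: $4,484.74 × 0.0193 = $86.56
Paid family leave insurance: $4,554.37 × 0.0109 = $49.64
SDI: $4,554.37 × 0.01 = $45.54
Union dues: $4,554.37 × 0.021 = $95.64
Wage garnishment: $4,554.37 × 0.0193 = $87.90
Employee stock purchase plan: $4,554.37 × 0.054 = $245.94
Total deductions = $69.63 + $86.56 + $49.64 + $45.54 + $95.64 + $87.90 + $245.94 = $680.85
Net pay = $4,554.37 − $680.85 = $3,873.52

$3,873.52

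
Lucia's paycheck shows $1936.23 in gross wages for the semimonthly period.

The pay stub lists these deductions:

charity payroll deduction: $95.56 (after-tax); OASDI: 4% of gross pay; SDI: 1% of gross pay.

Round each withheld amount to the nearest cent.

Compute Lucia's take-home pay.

OASDI: $1936.23 × 0.04 = $77.45
SDI: $1936.23 × 0.01 = $19.36
Charity payroll deduction: $95.56
Total deductions = $77.45 + $19.36 + $95.56 = $192.37
Net pay = $1936.23 − $192.37 = $1743.86

$1743.86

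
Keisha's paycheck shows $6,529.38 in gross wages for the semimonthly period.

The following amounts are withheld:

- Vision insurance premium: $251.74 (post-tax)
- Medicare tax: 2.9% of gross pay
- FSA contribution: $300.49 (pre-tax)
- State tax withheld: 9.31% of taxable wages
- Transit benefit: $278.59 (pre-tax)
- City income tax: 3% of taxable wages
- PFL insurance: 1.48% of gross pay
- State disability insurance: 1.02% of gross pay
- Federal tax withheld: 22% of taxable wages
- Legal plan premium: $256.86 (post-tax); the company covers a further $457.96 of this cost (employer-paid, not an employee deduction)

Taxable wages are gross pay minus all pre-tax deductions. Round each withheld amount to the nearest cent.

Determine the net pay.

$3,047.57

Transit benefit: $278.59
FSA contribution: $300.49
Pre-tax total = $278.59 + $300.49 = $579.08
Taxable wages = $6,529.38 − $579.08 = $5,950.30
City income tax: $5,950.30 × 0.03 = $178.51
Federal tax withheld: $5,950.30 × 0.22 = $1,309.07
State tax withheld: $5,950.30 × 0.0931 = $553.97
Medicare tax: $6,529.38 × 0.029 = $189.35
PFL insurance: $6,529.38 × 0.0148 = $96.63
State disability insurance: $6,529.38 × 0.0102 = $66.60
Vision insurance premium: $251.74
Legal plan premium: $256.86
(Employer's $457.96 toward legal plan premium is not withheld from the employee.)
Total deductions = $278.59 + $300.49 + $178.51 + $1,309.07 + $553.97 + $189.35 + $96.63 + $66.60 + $251.74 + $256.86 = $3,481.81
Net pay = $6,529.38 − $3,481.81 = $3,047.57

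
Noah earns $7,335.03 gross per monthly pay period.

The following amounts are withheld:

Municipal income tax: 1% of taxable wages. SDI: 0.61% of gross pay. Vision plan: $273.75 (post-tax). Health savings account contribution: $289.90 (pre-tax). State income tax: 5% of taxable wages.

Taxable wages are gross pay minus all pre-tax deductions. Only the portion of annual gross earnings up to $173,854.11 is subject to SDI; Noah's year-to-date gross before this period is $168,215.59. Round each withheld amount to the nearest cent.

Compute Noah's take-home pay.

Health savings account contribution: $289.90
Taxable wages = $7,335.03 − $289.90 = $7,045.13
Municipal income tax: $7,045.13 × 0.01 = $70.45
State income tax: $7,045.13 × 0.05 = $352.26
SDI: only $173,854.11 − $168,215.59 = $5,638.52 of this check is subject → $5,638.52 × 0.0061 = $34.39
Vision plan: $273.75
Total deductions = $289.90 + $70.45 + $352.26 + $34.39 + $273.75 = $1,020.75
Net pay = $7,335.03 − $1,020.75 = $6,314.28

$6,314.28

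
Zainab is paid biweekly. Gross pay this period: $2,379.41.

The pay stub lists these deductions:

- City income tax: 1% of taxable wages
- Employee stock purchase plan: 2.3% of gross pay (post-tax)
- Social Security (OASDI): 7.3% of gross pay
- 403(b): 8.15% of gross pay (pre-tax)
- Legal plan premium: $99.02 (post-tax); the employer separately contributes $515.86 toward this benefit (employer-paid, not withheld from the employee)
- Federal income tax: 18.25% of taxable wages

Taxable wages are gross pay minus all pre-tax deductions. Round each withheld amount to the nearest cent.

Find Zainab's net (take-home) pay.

403(b): $2,379.41 × 0.0815 = $193.92
Taxable wages = $2,379.41 − $193.92 = $2,185.49
Federal income tax: $2,185.49 × 0.1825 = $398.85
City income tax: $2,185.49 × 0.01 = $21.85
Social Security (OASDI): $2,379.41 × 0.073 = $173.70
Employee stock purchase plan: $2,379.41 × 0.023 = $54.73
Legal plan premium: $99.02
(Employer's $515.86 toward legal plan premium is not withheld from the employee.)
Total deductions = $193.92 + $398.85 + $21.85 + $173.70 + $54.73 + $99.02 = $942.07
Net pay = $2,379.41 − $942.07 = $1,437.34

$1,437.34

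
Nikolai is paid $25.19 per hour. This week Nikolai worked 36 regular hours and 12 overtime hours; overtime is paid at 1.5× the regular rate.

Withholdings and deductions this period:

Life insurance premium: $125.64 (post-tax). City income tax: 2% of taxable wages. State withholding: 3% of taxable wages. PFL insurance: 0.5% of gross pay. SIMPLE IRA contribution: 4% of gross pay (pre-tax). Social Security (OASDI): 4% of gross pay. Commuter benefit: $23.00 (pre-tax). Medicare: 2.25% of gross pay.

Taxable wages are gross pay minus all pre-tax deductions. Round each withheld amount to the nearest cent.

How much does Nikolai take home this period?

$1,001.24

Regular pay: 36 × $25.19 = $906.84
Overtime pay: 12 × $25.19 × 1.5 = $453.42
Gross pay = $906.84 + $453.42 = $1,360.26
Commuter benefit: $23.00
SIMPLE IRA contribution: $1,360.26 × 0.04 = $54.41
Pre-tax total = $23.00 + $54.41 = $77.41
Taxable wages = $1,360.26 − $77.41 = $1,282.85
State withholding: $1,282.85 × 0.03 = $38.49
City income tax: $1,282.85 × 0.02 = $25.66
Medicare: $1,360.26 × 0.0225 = $30.61
Social Security (OASDI): $1,360.26 × 0.04 = $54.41
PFL insurance: $1,360.26 × 0.005 = $6.80
Life insurance premium: $125.64
Total deductions = $23.00 + $54.41 + $38.49 + $25.66 + $30.61 + $54.41 + $6.80 + $125.64 = $359.02
Net pay = $1,360.26 − $359.02 = $1,001.24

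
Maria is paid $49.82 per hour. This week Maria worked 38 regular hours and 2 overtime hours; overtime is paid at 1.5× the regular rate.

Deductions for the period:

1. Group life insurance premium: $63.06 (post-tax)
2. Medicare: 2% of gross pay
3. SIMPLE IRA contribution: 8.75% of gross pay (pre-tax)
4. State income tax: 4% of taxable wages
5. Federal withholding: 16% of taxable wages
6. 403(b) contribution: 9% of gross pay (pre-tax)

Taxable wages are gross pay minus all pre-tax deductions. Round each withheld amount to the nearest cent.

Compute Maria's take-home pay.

$1,240.13

Regular pay: 38 × $49.82 = $1,893.16
Overtime pay: 2 × $49.82 × 1.5 = $149.46
Gross pay = $1,893.16 + $149.46 = $2,042.62
SIMPLE IRA contribution: $2,042.62 × 0.0875 = $178.73
403(b) contribution: $2,042.62 × 0.09 = $183.84
Pre-tax total = $178.73 + $183.84 = $362.57
Taxable wages = $2,042.62 − $362.57 = $1,680.05
State income tax: $1,680.05 × 0.04 = $67.20
Federal withholding: $1,680.05 × 0.16 = $268.81
Medicare: $2,042.62 × 0.02 = $40.85
Group life insurance premium: $63.06
Total deductions = $178.73 + $183.84 + $67.20 + $268.81 + $40.85 + $63.06 = $802.49
Net pay = $2,042.62 − $802.49 = $1,240.13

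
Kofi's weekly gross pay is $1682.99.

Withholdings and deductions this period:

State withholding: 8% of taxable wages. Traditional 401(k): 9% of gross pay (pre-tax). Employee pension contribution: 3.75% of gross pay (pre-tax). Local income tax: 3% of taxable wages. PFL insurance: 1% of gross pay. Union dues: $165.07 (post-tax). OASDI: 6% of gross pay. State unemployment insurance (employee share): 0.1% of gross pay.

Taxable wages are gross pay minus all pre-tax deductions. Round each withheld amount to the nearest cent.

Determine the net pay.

Traditional 401(k): $1682.99 × 0.09 = $151.47
Employee pension contribution: $1682.99 × 0.0375 = $63.11
Pre-tax total = $151.47 + $63.11 = $214.58
Taxable wages = $1682.99 − $214.58 = $1468.41
Local income tax: $1468.41 × 0.03 = $44.05
State withholding: $1468.41 × 0.08 = $117.47
OASDI: $1682.99 × 0.06 = $100.98
PFL insurance: $1682.99 × 0.01 = $16.83
State unemployment insurance (employee share): $1682.99 × 0.001 = $1.68
Union dues: $165.07
Total deductions = $151.47 + $63.11 + $44.05 + $117.47 + $100.98 + $16.83 + $1.68 + $165.07 = $660.66
Net pay = $1682.99 − $660.66 = $1022.33

$1022.33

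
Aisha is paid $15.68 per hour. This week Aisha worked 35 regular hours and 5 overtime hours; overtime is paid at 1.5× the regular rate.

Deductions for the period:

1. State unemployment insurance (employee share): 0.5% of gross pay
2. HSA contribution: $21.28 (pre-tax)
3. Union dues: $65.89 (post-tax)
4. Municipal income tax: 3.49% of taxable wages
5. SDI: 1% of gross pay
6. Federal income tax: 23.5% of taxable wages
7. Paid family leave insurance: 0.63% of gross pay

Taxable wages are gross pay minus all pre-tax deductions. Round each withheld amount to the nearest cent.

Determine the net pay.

Regular pay: 35 × $15.68 = $548.80
Overtime pay: 5 × $15.68 × 1.5 = $117.60
Gross pay = $548.80 + $117.60 = $666.40
HSA contribution: $21.28
Taxable wages = $666.40 − $21.28 = $645.12
Federal income tax: $645.12 × 0.235 = $151.60
Municipal income tax: $645.12 × 0.0349 = $22.51
SDI: $666.40 × 0.01 = $6.66
State unemployment insurance (employee share): $666.40 × 0.005 = $3.33
Paid family leave insurance: $666.40 × 0.0063 = $4.20
Union dues: $65.89
Total deductions = $21.28 + $151.60 + $22.51 + $6.66 + $3.33 + $4.20 + $65.89 = $275.47
Net pay = $666.40 − $275.47 = $390.93

$390.93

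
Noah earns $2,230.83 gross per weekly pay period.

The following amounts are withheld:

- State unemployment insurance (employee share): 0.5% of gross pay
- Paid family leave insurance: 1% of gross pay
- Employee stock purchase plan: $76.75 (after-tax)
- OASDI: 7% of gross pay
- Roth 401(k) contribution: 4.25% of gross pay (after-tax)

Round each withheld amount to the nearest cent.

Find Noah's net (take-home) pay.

$1,869.65

State unemployment insurance (employee share): $2,230.83 × 0.005 = $11.15
Paid family leave insurance: $2,230.83 × 0.01 = $22.31
OASDI: $2,230.83 × 0.07 = $156.16
Roth 401(k) contribution: $2,230.83 × 0.0425 = $94.81
Employee stock purchase plan: $76.75
Total deductions = $11.15 + $22.31 + $156.16 + $94.81 + $76.75 = $361.18
Net pay = $2,230.83 − $361.18 = $1,869.65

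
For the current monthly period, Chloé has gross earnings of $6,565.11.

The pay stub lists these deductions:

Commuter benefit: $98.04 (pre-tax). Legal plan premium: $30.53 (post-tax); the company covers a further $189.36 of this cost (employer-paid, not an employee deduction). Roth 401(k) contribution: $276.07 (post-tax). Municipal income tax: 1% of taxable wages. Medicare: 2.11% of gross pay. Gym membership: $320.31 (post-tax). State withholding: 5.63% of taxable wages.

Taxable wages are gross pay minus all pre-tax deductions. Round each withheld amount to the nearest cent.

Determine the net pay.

Commuter benefit: $98.04
Taxable wages = $6,565.11 − $98.04 = $6,467.07
Municipal income tax: $6,467.07 × 0.01 = $64.67
State withholding: $6,467.07 × 0.0563 = $364.10
Medicare: $6,565.11 × 0.0211 = $138.52
Roth 401(k) contribution: $276.07
Gym membership: $320.31
Legal plan premium: $30.53
(Employer's $189.36 toward legal plan premium is not withheld from the employee.)
Total deductions = $98.04 + $64.67 + $364.10 + $138.52 + $276.07 + $320.31 + $30.53 = $1,292.24
Net pay = $6,565.11 − $1,292.24 = $5,272.87

$5,272.87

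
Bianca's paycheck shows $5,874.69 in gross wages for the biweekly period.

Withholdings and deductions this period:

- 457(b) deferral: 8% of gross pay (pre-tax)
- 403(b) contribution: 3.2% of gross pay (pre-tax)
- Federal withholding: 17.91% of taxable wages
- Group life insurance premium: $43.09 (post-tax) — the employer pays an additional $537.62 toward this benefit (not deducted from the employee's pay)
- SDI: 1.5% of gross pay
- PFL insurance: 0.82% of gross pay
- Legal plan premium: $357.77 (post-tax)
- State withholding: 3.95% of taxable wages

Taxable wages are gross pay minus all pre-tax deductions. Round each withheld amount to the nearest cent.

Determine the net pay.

403(b) contribution: $5,874.69 × 0.032 = $187.99
457(b) deferral: $5,874.69 × 0.08 = $469.98
Pre-tax total = $187.99 + $469.98 = $657.97
Taxable wages = $5,874.69 − $657.97 = $5,216.72
Federal withholding: $5,216.72 × 0.1791 = $934.31
State withholding: $5,216.72 × 0.0395 = $206.06
SDI: $5,874.69 × 0.015 = $88.12
PFL insurance: $5,874.69 × 0.0082 = $48.17
Legal plan premium: $357.77
Group life insurance premium: $43.09
(Employer's $537.62 toward group life insurance premium is not withheld from the employee.)
Total deductions = $187.99 + $469.98 + $934.31 + $206.06 + $88.12 + $48.17 + $357.77 + $43.09 = $2,335.49
Net pay = $5,874.69 − $2,335.49 = $3,539.20

$3,539.20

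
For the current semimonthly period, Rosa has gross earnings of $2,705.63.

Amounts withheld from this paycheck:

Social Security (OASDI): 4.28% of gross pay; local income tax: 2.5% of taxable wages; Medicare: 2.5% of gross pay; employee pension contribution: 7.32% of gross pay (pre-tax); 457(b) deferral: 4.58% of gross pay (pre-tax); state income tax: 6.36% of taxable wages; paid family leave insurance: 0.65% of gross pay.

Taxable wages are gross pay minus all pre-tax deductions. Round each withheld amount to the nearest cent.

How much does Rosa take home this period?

$1,971.44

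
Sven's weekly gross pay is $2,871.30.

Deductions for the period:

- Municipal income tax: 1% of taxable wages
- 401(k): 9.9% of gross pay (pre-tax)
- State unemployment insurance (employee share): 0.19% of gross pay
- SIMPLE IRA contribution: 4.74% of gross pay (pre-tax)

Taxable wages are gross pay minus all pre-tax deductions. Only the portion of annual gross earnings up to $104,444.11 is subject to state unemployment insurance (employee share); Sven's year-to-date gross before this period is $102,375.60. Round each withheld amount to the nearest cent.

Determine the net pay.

SIMPLE IRA contribution: $2,871.30 × 0.0474 = $136.10
401(k): $2,871.30 × 0.099 = $284.26
Pre-tax total = $136.10 + $284.26 = $420.36
Taxable wages = $2,871.30 − $420.36 = $2,450.94
Municipal income tax: $2,450.94 × 0.01 = $24.51
State unemployment insurance (employee share): only $104,444.11 − $102,375.60 = $2,068.51 of this check is subject → $2,068.51 × 0.0019 = $3.93
Total deductions = $136.10 + $284.26 + $24.51 + $3.93 = $448.80
Net pay = $2,871.30 − $448.80 = $2,422.50

$2,422.50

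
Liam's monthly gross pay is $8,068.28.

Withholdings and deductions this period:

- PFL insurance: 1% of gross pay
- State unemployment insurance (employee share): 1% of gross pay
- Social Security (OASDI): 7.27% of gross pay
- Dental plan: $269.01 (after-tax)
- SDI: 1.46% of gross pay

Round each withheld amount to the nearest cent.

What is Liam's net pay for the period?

$6,933.55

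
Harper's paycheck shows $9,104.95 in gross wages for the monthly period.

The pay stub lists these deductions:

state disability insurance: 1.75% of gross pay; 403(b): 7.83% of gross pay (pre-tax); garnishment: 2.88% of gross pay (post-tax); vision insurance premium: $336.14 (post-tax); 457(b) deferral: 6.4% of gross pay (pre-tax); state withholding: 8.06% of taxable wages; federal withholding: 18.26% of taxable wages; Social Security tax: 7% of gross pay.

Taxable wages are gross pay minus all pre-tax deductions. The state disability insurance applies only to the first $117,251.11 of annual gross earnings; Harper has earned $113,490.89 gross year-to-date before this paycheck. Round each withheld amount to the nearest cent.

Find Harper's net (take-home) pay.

$4,452.39

403(b): $9,104.95 × 0.0783 = $712.92
457(b) deferral: $9,104.95 × 0.064 = $582.72
Pre-tax total = $712.92 + $582.72 = $1,295.64
Taxable wages = $9,104.95 − $1,295.64 = $7,809.31
State withholding: $7,809.31 × 0.0806 = $629.43
Federal withholding: $7,809.31 × 0.1826 = $1,425.98
Social Security tax: $9,104.95 × 0.07 = $637.35
State disability insurance: only $117,251.11 − $113,490.89 = $3,760.22 of this check is subject → $3,760.22 × 0.0175 = $65.80
Vision insurance premium: $336.14
Garnishment: $9,104.95 × 0.0288 = $262.22
Total deductions = $712.92 + $582.72 + $629.43 + $1,425.98 + $637.35 + $65.80 + $336.14 + $262.22 = $4,652.56
Net pay = $9,104.95 − $4,652.56 = $4,452.39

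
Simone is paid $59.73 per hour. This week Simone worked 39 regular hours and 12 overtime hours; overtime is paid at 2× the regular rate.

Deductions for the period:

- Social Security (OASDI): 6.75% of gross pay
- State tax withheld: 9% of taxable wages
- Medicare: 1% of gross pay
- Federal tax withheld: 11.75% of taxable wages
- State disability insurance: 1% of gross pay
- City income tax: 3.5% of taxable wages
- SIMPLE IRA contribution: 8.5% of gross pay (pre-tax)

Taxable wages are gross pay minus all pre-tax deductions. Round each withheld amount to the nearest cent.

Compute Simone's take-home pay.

$2278.92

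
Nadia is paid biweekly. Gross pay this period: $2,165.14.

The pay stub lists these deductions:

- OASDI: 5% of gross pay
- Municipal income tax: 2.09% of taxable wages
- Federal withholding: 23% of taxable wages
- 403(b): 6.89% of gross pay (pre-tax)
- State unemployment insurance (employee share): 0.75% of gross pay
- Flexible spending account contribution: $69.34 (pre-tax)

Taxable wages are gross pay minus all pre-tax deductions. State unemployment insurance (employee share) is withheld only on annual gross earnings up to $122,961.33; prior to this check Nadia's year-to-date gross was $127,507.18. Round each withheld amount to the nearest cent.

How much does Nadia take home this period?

$1,349.96

Flexible spending account contribution: $69.34
403(b): $2,165.14 × 0.0689 = $149.18
Pre-tax total = $69.34 + $149.18 = $218.52
Taxable wages = $2,165.14 − $218.52 = $1,946.62
Federal withholding: $1,946.62 × 0.23 = $447.72
Municipal income tax: $1,946.62 × 0.0209 = $40.68
OASDI: $2,165.14 × 0.05 = $108.26
State unemployment insurance (employee share): annual cap $122,961.33 already reached (YTD $127,507.18), so $0.00
Total deductions = $69.34 + $149.18 + $447.72 + $40.68 + $108.26 + $0.00 = $815.18
Net pay = $2,165.14 − $815.18 = $1,349.96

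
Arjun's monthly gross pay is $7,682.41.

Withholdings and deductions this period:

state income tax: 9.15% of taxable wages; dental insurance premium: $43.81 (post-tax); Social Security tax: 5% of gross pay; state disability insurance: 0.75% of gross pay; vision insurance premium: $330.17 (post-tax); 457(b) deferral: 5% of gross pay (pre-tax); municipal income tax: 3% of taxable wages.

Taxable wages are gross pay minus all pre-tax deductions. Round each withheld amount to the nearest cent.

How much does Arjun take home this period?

457(b) deferral: $7,682.41 × 0.05 = $384.12
Taxable wages = $7,682.41 − $384.12 = $7,298.29
Municipal income tax: $7,298.29 × 0.03 = $218.95
State income tax: $7,298.29 × 0.0915 = $667.79
State disability insurance: $7,682.41 × 0.0075 = $57.62
Social Security tax: $7,682.41 × 0.05 = $384.12
Dental insurance premium: $43.81
Vision insurance premium: $330.17
Total deductions = $384.12 + $218.95 + $667.79 + $57.62 + $384.12 + $43.81 + $330.17 = $2,086.58
Net pay = $7,682.41 − $2,086.58 = $5,595.83

$5,595.83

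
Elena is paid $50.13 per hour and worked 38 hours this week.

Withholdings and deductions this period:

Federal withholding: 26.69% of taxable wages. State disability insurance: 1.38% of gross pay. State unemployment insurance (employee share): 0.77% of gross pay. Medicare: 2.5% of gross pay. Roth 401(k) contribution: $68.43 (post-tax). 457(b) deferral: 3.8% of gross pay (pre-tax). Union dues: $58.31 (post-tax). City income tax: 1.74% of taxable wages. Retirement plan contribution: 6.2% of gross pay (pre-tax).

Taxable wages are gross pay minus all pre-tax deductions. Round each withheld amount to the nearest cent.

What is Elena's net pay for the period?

Gross pay: 38 × $50.13 = $1,904.94
Retirement plan contribution: $1,904.94 × 0.062 = $118.11
457(b) deferral: $1,904.94 × 0.038 = $72.39
Pre-tax total = $118.11 + $72.39 = $190.50
Taxable wages = $1,904.94 − $190.50 = $1,714.44
City income tax: $1,714.44 × 0.0174 = $29.83
Federal withholding: $1,714.44 × 0.2669 = $457.58
State disability insurance: $1,904.94 × 0.0138 = $26.29
Medicare: $1,904.94 × 0.025 = $47.62
State unemployment insurance (employee share): $1,904.94 × 0.0077 = $14.67
Union dues: $58.31
Roth 401(k) contribution: $68.43
Total deductions = $118.11 + $72.39 + $29.83 + $457.58 + $26.29 + $47.62 + $14.67 + $58.31 + $68.43 = $893.23
Net pay = $1,904.94 − $893.23 = $1,011.71

$1,011.71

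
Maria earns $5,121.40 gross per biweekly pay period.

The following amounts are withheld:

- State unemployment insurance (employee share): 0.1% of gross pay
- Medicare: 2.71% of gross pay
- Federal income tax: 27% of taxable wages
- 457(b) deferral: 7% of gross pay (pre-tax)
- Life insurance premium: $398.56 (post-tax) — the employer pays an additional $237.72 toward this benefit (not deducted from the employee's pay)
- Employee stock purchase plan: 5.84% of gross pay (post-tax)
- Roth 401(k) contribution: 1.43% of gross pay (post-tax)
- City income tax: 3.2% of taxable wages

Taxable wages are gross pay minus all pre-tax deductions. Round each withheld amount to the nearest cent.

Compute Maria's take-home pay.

$2,409.71

457(b) deferral: $5,121.40 × 0.07 = $358.50
Taxable wages = $5,121.40 − $358.50 = $4,762.90
City income tax: $4,762.90 × 0.032 = $152.41
Federal income tax: $4,762.90 × 0.27 = $1,285.98
Medicare: $5,121.40 × 0.0271 = $138.79
State unemployment insurance (employee share): $5,121.40 × 0.001 = $5.12
Roth 401(k) contribution: $5,121.40 × 0.0143 = $73.24
Life insurance premium: $398.56
Employee stock purchase plan: $5,121.40 × 0.0584 = $299.09
(Employer's $237.72 toward life insurance premium is not withheld from the employee.)
Total deductions = $358.50 + $152.41 + $1,285.98 + $138.79 + $5.12 + $73.24 + $398.56 + $299.09 = $2,711.69
Net pay = $5,121.40 − $2,711.69 = $2,409.71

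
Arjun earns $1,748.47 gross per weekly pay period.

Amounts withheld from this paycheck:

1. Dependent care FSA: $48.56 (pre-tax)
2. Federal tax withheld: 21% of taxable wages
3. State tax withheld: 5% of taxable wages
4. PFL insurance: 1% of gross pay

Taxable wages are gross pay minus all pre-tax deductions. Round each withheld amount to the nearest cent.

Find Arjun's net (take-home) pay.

Dependent care FSA: $48.56
Taxable wages = $1,748.47 − $48.56 = $1,699.91
State tax withheld: $1,699.91 × 0.05 = $85.00
Federal tax withheld: $1,699.91 × 0.21 = $356.98
PFL insurance: $1,748.47 × 0.01 = $17.48
Total deductions = $48.56 + $85.00 + $356.98 + $17.48 = $508.02
Net pay = $1,748.47 − $508.02 = $1,240.45

$1,240.45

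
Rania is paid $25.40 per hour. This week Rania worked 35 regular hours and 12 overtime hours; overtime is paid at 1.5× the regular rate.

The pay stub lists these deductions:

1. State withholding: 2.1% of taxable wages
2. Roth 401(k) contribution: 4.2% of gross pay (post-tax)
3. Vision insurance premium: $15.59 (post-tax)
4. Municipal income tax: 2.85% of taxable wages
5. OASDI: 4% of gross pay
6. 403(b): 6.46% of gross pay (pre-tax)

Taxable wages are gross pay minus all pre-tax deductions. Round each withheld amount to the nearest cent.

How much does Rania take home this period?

$1,070.93

Regular pay: 35 × $25.40 = $889.00
Overtime pay: 12 × $25.40 × 1.5 = $457.20
Gross pay = $889.00 + $457.20 = $1,346.20
403(b): $1,346.20 × 0.0646 = $86.96
Taxable wages = $1,346.20 − $86.96 = $1,259.24
State withholding: $1,259.24 × 0.021 = $26.44
Municipal income tax: $1,259.24 × 0.0285 = $35.89
OASDI: $1,346.20 × 0.04 = $53.85
Roth 401(k) contribution: $1,346.20 × 0.042 = $56.54
Vision insurance premium: $15.59
Total deductions = $86.96 + $26.44 + $35.89 + $53.85 + $56.54 + $15.59 = $275.27
Net pay = $1,346.20 − $275.27 = $1,070.93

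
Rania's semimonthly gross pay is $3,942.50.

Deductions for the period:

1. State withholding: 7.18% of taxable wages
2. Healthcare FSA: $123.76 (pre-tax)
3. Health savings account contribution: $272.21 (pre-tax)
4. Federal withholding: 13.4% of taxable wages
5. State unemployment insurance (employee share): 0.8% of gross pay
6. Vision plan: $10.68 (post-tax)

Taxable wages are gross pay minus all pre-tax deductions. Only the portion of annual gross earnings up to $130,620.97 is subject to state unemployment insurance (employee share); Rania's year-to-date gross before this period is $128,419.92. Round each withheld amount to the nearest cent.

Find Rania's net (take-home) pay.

$2,788.36

Health savings account contribution: $272.21
Healthcare FSA: $123.76
Pre-tax total = $272.21 + $123.76 = $395.97
Taxable wages = $3,942.50 − $395.97 = $3,546.53
Federal withholding: $3,546.53 × 0.134 = $475.24
State withholding: $3,546.53 × 0.0718 = $254.64
State unemployment insurance (employee share): only $130,620.97 − $128,419.92 = $2,201.05 of this check is subject → $2,201.05 × 0.008 = $17.61
Vision plan: $10.68
Total deductions = $272.21 + $123.76 + $475.24 + $254.64 + $17.61 + $10.68 = $1,154.14
Net pay = $3,942.50 − $1,154.14 = $2,788.36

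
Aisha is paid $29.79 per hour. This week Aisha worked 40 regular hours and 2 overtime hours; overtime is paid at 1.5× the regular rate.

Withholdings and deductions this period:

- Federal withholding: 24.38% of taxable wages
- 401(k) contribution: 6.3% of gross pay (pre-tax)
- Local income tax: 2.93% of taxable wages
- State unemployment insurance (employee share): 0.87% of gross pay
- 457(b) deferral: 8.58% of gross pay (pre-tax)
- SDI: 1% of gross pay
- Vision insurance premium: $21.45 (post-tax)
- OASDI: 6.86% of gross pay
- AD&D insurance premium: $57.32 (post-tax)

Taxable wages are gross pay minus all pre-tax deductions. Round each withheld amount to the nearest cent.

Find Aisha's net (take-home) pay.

$601.99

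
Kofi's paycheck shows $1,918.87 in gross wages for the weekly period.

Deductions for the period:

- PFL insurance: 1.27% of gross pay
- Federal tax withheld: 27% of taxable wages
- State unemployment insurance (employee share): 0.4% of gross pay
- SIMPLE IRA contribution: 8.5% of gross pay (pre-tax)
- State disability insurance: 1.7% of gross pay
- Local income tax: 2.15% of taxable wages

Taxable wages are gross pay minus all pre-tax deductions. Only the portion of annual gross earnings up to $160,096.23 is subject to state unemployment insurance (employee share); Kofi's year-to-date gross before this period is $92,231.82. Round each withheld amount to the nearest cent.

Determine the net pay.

$1,179.29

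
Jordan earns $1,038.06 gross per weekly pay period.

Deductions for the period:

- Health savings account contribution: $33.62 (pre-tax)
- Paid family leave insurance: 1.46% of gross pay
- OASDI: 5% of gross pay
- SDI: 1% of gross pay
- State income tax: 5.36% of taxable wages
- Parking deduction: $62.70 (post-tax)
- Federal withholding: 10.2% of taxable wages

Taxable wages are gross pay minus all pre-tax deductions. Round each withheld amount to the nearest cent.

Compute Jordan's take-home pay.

Health savings account contribution: $33.62
Taxable wages = $1,038.06 − $33.62 = $1,004.44
State income tax: $1,004.44 × 0.0536 = $53.84
Federal withholding: $1,004.44 × 0.102 = $102.45
Paid family leave insurance: $1,038.06 × 0.0146 = $15.16
OASDI: $1,038.06 × 0.05 = $51.90
SDI: $1,038.06 × 0.01 = $10.38
Parking deduction: $62.70
Total deductions = $33.62 + $53.84 + $102.45 + $15.16 + $51.90 + $10.38 + $62.70 = $330.05
Net pay = $1,038.06 − $330.05 = $708.01

$708.01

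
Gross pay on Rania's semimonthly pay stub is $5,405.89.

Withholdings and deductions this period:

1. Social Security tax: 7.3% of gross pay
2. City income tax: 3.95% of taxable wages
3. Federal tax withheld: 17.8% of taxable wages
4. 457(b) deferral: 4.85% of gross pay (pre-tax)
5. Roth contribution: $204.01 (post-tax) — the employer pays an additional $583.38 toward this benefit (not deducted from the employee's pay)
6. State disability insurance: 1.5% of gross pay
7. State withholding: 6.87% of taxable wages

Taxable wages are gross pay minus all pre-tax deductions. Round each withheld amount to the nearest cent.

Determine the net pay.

$2,991.84

457(b) deferral: $5,405.89 × 0.0485 = $262.19
Taxable wages = $5,405.89 − $262.19 = $5,143.70
Federal tax withheld: $5,143.70 × 0.178 = $915.58
City income tax: $5,143.70 × 0.0395 = $203.18
State withholding: $5,143.70 × 0.0687 = $353.37
State disability insurance: $5,405.89 × 0.015 = $81.09
Social Security tax: $5,405.89 × 0.073 = $394.63
Roth contribution: $204.01
(Employer's $583.38 toward Roth contribution is not withheld from the employee.)
Total deductions = $262.19 + $915.58 + $203.18 + $353.37 + $81.09 + $394.63 + $204.01 = $2,414.05
Net pay = $5,405.89 − $2,414.05 = $2,991.84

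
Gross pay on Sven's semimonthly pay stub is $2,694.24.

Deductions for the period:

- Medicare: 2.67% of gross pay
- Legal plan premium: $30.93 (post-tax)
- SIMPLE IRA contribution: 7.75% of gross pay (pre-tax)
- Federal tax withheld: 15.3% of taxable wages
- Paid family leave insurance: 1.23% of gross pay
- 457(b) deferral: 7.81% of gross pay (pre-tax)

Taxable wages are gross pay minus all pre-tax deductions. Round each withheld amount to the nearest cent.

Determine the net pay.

$1,790.93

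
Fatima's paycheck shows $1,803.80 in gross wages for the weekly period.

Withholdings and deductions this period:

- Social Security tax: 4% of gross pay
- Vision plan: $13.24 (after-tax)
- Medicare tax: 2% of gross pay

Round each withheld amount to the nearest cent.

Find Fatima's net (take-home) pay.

$1,682.33

Medicare tax: $1,803.80 × 0.02 = $36.08
Social Security tax: $1,803.80 × 0.04 = $72.15
Vision plan: $13.24
Total deductions = $36.08 + $72.15 + $13.24 = $121.47
Net pay = $1,803.80 − $121.47 = $1,682.33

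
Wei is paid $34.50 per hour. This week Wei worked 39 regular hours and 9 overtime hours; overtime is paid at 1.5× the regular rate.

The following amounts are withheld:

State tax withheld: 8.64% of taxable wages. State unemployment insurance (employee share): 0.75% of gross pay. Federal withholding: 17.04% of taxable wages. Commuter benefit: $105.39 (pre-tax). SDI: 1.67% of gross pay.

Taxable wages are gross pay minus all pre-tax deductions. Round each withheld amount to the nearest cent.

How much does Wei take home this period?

$1,223.96

Regular pay: 39 × $34.50 = $1,345.50
Overtime pay: 9 × $34.50 × 1.5 = $465.75
Gross pay = $1,345.50 + $465.75 = $1,811.25
Commuter benefit: $105.39
Taxable wages = $1,811.25 − $105.39 = $1,705.86
State tax withheld: $1,705.86 × 0.0864 = $147.39
Federal withholding: $1,705.86 × 0.1704 = $290.68
State unemployment insurance (employee share): $1,811.25 × 0.0075 = $13.58
SDI: $1,811.25 × 0.0167 = $30.25
Total deductions = $105.39 + $147.39 + $290.68 + $13.58 + $30.25 = $587.29
Net pay = $1,811.25 − $587.29 = $1,223.96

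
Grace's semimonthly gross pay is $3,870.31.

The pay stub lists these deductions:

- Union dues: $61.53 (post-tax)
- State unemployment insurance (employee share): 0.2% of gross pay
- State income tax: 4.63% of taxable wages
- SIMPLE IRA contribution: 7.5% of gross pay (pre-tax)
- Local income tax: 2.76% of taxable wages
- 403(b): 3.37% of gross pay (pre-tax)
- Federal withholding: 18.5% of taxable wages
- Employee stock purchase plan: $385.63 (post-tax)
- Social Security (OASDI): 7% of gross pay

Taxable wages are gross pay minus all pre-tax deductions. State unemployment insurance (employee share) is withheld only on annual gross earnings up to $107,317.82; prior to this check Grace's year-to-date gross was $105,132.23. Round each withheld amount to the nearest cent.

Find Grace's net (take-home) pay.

$1,834.05

403(b): $3,870.31 × 0.0337 = $130.43
SIMPLE IRA contribution: $3,870.31 × 0.075 = $290.27
Pre-tax total = $130.43 + $290.27 = $420.70
Taxable wages = $3,870.31 − $420.70 = $3,449.61
Local income tax: $3,449.61 × 0.0276 = $95.21
Federal withholding: $3,449.61 × 0.185 = $638.18
State income tax: $3,449.61 × 0.0463 = $159.72
State unemployment insurance (employee share): only $107,317.82 − $105,132.23 = $2,185.59 of this check is subject → $2,185.59 × 0.002 = $4.37
Social Security (OASDI): $3,870.31 × 0.07 = $270.92
Employee stock purchase plan: $385.63
Union dues: $61.53
Total deductions = $130.43 + $290.27 + $95.21 + $638.18 + $159.72 + $4.37 + $270.92 + $385.63 + $61.53 = $2,036.26
Net pay = $3,870.31 − $2,036.26 = $1,834.05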